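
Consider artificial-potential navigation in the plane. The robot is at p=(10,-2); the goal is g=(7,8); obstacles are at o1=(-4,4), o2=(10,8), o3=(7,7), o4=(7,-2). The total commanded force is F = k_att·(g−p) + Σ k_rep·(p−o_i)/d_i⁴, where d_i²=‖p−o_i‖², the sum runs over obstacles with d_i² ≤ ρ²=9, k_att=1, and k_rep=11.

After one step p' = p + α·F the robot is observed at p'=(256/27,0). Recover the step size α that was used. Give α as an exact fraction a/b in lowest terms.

α = 1/5

F_att = 1·(g−p) = 1·(-3,10) = (-3.0000,10.0000)
o1: d²=232 > ρ²=9 → inactive
o2: d²=100 > ρ²=9 → inactive
o3: d²=90 > ρ²=9 → inactive
o4: d²=9 ≤ ρ²=9; F_rep = 11·(3,0)/9² = (0.4074,0.0000)
F = F_att + ΣF_rep = (-2.5926,10.0000)
Δp = p'−p = (-0.5185,2.0000); α = Δx/Fx = (-14/27) / (-70/27) = 1/5
check: Δy/Fy = (2) / (10) = 1/5 ✓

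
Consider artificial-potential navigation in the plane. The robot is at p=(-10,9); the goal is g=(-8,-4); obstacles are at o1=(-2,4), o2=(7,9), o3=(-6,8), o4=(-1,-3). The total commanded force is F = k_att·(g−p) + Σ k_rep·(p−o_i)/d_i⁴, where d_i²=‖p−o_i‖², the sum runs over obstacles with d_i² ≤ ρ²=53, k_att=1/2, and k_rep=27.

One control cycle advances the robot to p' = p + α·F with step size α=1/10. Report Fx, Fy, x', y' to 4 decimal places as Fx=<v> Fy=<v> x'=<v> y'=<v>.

Fx=0.6263 Fy=-6.4066 x'=-9.9374 y'=8.3593

F_att = 1/2·(g−p) = 1/2·(2,-13) = (1.0000,-6.5000)
o1: d²=89 > ρ²=53 → inactive
o2: d²=289 > ρ²=53 → inactive
o3: d²=17 ≤ ρ²=53; F_rep = 27·(-4,1)/17² = (-0.3737,0.0934)
o4: d²=225 > ρ²=53 → inactive
F = F_att + ΣF_rep = (0.6263,-6.4066)
p' = p + 1/10·F = (-9.9374,8.3593)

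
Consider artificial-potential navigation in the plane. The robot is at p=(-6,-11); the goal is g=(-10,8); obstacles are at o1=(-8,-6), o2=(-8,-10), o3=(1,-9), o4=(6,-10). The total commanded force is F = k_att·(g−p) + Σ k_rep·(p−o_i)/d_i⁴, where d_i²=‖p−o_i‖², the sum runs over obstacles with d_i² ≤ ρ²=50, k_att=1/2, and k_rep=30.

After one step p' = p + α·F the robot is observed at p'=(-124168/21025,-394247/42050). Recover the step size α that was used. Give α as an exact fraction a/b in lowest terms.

F_att = 1/2·(g−p) = 1/2·(-4,19) = (-2.0000,9.5000)
o1: d²=29 ≤ ρ²=50; F_rep = 30·(2,-5)/29² = (0.0713,-0.1784)
o2: d²=5 ≤ ρ²=50; F_rep = 30·(2,-1)/5² = (2.4000,-1.2000)
o3: d²=53 > ρ²=50 → inactive
o4: d²=145 > ρ²=50 → inactive
F = F_att + ΣF_rep = (0.4713,8.1216)
Δp = p'−p = (0.0943,1.6243); α = Δx/Fx = (1982/21025) / (1982/4205) = 1/5
check: Δy/Fy = (68303/42050) / (68303/8410) = 1/5 ✓

α = 1/5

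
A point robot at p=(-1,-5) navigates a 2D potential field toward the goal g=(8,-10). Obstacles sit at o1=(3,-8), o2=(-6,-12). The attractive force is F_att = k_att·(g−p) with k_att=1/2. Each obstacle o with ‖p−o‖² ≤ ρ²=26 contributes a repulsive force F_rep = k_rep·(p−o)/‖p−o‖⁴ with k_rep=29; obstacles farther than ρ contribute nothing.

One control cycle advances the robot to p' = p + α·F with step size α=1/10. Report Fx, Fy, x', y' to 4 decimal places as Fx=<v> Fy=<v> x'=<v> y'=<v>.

Fx=4.3144 Fy=-2.3608 x'=-0.5686 y'=-5.2361

F_att = 1/2·(g−p) = 1/2·(9,-5) = (4.5000,-2.5000)
o1: d²=25 ≤ ρ²=26; F_rep = 29·(-4,3)/25² = (-0.1856,0.1392)
o2: d²=74 > ρ²=26 → inactive
F = F_att + ΣF_rep = (4.3144,-2.3608)
p' = p + 1/10·F = (-0.5686,-5.2361)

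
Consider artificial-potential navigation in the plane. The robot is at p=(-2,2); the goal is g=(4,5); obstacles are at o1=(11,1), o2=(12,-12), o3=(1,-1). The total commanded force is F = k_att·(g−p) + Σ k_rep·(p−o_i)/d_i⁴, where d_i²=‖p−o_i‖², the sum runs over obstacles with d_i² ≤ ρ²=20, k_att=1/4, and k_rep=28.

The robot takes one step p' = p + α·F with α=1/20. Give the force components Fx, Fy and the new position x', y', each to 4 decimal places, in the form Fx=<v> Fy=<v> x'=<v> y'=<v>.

Fx=1.2407 Fy=1.0093 x'=-1.9380 y'=2.0505

F_att = 1/4·(g−p) = 1/4·(6,3) = (1.5000,0.7500)
o1: d²=170 > ρ²=20 → inactive
o2: d²=392 > ρ²=20 → inactive
o3: d²=18 ≤ ρ²=20; F_rep = 28·(-3,3)/18² = (-0.2593,0.2593)
F = F_att + ΣF_rep = (1.2407,1.0093)
p' = p + 1/20·F = (-1.9380,2.0505)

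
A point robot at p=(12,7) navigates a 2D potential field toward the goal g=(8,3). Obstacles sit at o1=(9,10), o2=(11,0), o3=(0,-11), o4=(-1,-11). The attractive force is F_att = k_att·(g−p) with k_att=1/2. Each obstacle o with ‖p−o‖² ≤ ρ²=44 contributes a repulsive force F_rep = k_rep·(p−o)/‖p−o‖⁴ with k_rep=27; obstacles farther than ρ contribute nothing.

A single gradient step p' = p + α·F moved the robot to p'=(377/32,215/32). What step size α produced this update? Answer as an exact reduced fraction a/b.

α = 1/8

F_att = 1/2·(g−p) = 1/2·(-4,-4) = (-2.0000,-2.0000)
o1: d²=18 ≤ ρ²=44; F_rep = 27·(3,-3)/18² = (0.2500,-0.2500)
o2: d²=50 > ρ²=44 → inactive
o3: d²=468 > ρ²=44 → inactive
o4: d²=493 > ρ²=44 → inactive
F = F_att + ΣF_rep = (-1.7500,-2.2500)
Δp = p'−p = (-0.2188,-0.2812); α = Δx/Fx = (-7/32) / (-7/4) = 1/8
check: Δy/Fy = (-9/32) / (-9/4) = 1/8 ✓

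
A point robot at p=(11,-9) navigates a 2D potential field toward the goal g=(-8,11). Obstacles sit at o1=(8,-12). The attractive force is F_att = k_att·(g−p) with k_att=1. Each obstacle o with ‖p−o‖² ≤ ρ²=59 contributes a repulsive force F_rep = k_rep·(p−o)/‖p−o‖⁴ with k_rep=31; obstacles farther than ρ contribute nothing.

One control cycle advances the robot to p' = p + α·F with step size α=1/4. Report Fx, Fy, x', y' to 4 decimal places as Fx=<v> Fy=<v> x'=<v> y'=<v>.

Fx=-18.7130 Fy=20.2870 x'=6.3218 y'=-3.9282

F_att = 1·(g−p) = 1·(-19,20) = (-19.0000,20.0000)
o1: d²=18 ≤ ρ²=59; F_rep = 31·(3,3)/18² = (0.2870,0.2870)
F = F_att + ΣF_rep = (-18.7130,20.2870)
p' = p + 1/4·F = (6.3218,-3.9282)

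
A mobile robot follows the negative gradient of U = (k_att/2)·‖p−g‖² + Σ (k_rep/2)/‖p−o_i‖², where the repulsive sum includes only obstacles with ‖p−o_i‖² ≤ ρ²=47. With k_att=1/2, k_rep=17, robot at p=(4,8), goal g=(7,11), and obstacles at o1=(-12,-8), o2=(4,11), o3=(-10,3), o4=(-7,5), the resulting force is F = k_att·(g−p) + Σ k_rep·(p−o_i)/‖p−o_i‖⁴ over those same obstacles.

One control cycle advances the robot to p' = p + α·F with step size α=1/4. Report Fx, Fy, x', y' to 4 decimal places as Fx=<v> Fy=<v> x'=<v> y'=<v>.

Fx=1.5000 Fy=0.8704 x'=4.3750 y'=8.2176

F_att = 1/2·(g−p) = 1/2·(3,3) = (1.5000,1.5000)
o1: d²=512 > ρ²=47 → inactive
o2: d²=9 ≤ ρ²=47; F_rep = 17·(0,-3)/9² = (0.0000,-0.6296)
o3: d²=221 > ρ²=47 → inactive
o4: d²=130 > ρ²=47 → inactive
F = F_att + ΣF_rep = (1.5000,0.8704)
p' = p + 1/4·F = (4.3750,8.2176)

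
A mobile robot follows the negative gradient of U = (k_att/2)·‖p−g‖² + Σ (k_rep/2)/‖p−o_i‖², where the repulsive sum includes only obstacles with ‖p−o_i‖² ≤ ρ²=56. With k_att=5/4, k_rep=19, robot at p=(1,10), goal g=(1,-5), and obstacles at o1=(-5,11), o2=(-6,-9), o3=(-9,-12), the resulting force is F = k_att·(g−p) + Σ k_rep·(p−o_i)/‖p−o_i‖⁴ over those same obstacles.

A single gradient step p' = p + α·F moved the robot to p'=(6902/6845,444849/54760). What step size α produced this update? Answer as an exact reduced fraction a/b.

F_att = 5/4·(g−p) = 5/4·(0,-15) = (0.0000,-18.7500)
o1: d²=37 ≤ ρ²=56; F_rep = 19·(6,-1)/37² = (0.0833,-0.0139)
o2: d²=410 > ρ²=56 → inactive
o3: d²=584 > ρ²=56 → inactive
F = F_att + ΣF_rep = (0.0833,-18.7639)
Δp = p'−p = (0.0083,-1.8764); α = Δx/Fx = (57/6845) / (114/1369) = 1/10
check: Δy/Fy = (-102751/54760) / (-102751/5476) = 1/10 ✓

α = 1/10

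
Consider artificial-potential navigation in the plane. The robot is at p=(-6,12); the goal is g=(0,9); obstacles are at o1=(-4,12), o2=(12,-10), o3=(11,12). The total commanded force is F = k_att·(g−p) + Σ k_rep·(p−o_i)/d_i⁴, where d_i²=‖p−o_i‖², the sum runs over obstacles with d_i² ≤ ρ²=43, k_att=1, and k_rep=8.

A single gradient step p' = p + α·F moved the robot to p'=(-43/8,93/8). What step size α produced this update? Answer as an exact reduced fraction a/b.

F_att = 1·(g−p) = 1·(6,-3) = (6.0000,-3.0000)
o1: d²=4 ≤ ρ²=43; F_rep = 8·(-2,0)/4² = (-1.0000,0.0000)
o2: d²=808 > ρ²=43 → inactive
o3: d²=289 > ρ²=43 → inactive
F = F_att + ΣF_rep = (5.0000,-3.0000)
Δp = p'−p = (0.6250,-0.3750); α = Δx/Fx = (5/8) / (5) = 1/8
check: Δy/Fy = (-3/8) / (-3) = 1/8 ✓

α = 1/8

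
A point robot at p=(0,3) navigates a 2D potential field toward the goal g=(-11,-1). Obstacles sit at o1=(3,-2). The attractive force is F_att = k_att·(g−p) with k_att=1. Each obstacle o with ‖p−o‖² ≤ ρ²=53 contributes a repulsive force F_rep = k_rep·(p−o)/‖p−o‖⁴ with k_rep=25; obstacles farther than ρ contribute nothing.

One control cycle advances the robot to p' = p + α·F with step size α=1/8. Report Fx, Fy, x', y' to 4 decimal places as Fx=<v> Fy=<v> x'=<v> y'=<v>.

Fx=-11.0649 Fy=-3.8919 x'=-1.3831 y'=2.5135

F_att = 1·(g−p) = 1·(-11,-4) = (-11.0000,-4.0000)
o1: d²=34 ≤ ρ²=53; F_rep = 25·(-3,5)/34² = (-0.0649,0.1081)
F = F_att + ΣF_rep = (-11.0649,-3.8919)
p' = p + 1/8·F = (-1.3831,2.5135)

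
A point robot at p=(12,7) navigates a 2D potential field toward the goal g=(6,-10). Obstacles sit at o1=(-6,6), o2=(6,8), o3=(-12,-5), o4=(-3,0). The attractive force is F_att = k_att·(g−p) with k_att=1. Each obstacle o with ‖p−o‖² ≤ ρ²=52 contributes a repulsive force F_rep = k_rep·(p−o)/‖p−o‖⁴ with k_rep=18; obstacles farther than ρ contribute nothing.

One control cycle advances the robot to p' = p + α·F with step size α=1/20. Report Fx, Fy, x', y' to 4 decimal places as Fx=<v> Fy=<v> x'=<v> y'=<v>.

F_att = 1·(g−p) = 1·(-6,-17) = (-6.0000,-17.0000)
o1: d²=325 > ρ²=52 → inactive
o2: d²=37 ≤ ρ²=52; F_rep = 18·(6,-1)/37² = (0.0789,-0.0131)
o3: d²=720 > ρ²=52 → inactive
o4: d²=274 > ρ²=52 → inactive
F = F_att + ΣF_rep = (-5.9211,-17.0131)
p' = p + 1/20·F = (11.7039,6.1493)

Fx=-5.9211 Fy=-17.0131 x'=11.7039 y'=6.1493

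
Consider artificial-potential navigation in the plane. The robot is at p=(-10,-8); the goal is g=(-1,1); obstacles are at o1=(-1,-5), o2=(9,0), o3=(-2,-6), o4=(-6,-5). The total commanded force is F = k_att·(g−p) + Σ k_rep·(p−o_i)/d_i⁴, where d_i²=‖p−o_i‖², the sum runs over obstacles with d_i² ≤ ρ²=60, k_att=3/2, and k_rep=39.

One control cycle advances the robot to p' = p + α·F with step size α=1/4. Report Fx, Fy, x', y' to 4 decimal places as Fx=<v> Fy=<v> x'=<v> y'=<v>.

F_att = 3/2·(g−p) = 3/2·(9,9) = (13.5000,13.5000)
o1: d²=90 > ρ²=60 → inactive
o2: d²=425 > ρ²=60 → inactive
o3: d²=68 > ρ²=60 → inactive
o4: d²=25 ≤ ρ²=60; F_rep = 39·(-4,-3)/25² = (-0.2496,-0.1872)
F = F_att + ΣF_rep = (13.2504,13.3128)
p' = p + 1/4·F = (-6.6874,-4.6718)

Fx=13.2504 Fy=13.3128 x'=-6.6874 y'=-4.6718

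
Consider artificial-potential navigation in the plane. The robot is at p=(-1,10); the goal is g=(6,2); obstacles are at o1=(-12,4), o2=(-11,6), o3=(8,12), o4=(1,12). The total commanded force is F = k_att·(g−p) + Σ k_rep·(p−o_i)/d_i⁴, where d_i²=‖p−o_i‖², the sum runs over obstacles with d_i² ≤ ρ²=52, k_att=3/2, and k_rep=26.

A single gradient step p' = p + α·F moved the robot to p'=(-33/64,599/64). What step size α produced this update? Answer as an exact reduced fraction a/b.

F_att = 3/2·(g−p) = 3/2·(7,-8) = (10.5000,-12.0000)
o1: d²=157 > ρ²=52 → inactive
o2: d²=116 > ρ²=52 → inactive
o3: d²=85 > ρ²=52 → inactive
o4: d²=8 ≤ ρ²=52; F_rep = 26·(-2,-2)/8² = (-0.8125,-0.8125)
F = F_att + ΣF_rep = (9.6875,-12.8125)
Δp = p'−p = (0.4844,-0.6406); α = Δx/Fx = (31/64) / (155/16) = 1/20
check: Δy/Fy = (-41/64) / (-205/16) = 1/20 ✓

α = 1/20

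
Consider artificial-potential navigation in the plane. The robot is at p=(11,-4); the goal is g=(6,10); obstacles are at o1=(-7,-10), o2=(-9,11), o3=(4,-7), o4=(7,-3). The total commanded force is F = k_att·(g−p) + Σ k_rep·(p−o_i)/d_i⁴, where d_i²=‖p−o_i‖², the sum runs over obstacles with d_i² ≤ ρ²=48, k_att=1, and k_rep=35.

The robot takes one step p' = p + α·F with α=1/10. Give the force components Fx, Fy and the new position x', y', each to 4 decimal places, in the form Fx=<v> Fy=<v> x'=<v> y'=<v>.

F_att = 1·(g−p) = 1·(-5,14) = (-5.0000,14.0000)
o1: d²=360 > ρ²=48 → inactive
o2: d²=625 > ρ²=48 → inactive
o3: d²=58 > ρ²=48 → inactive
o4: d²=17 ≤ ρ²=48; F_rep = 35·(4,-1)/17² = (0.4844,-0.1211)
F = F_att + ΣF_rep = (-4.5156,13.8789)
p' = p + 1/10·F = (10.5484,-2.6121)

Fx=-4.5156 Fy=13.8789 x'=10.5484 y'=-2.6121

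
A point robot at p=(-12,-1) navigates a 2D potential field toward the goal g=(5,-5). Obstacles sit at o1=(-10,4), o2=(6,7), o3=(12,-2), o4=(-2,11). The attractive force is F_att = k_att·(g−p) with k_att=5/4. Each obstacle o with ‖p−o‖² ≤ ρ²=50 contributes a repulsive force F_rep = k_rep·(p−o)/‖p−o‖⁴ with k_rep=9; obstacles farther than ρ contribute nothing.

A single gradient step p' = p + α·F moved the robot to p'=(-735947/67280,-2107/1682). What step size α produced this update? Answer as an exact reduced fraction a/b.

α = 1/20

F_att = 5/4·(g−p) = 5/4·(17,-4) = (21.2500,-5.0000)
o1: d²=29 ≤ ρ²=50; F_rep = 9·(-2,-5)/29² = (-0.0214,-0.0535)
o2: d²=388 > ρ²=50 → inactive
o3: d²=577 > ρ²=50 → inactive
o4: d²=244 > ρ²=50 → inactive
F = F_att + ΣF_rep = (21.2286,-5.0535)
Δp = p'−p = (1.0614,-0.2527); α = Δx/Fx = (71413/67280) / (71413/3364) = 1/20
check: Δy/Fy = (-425/1682) / (-4250/841) = 1/20 ✓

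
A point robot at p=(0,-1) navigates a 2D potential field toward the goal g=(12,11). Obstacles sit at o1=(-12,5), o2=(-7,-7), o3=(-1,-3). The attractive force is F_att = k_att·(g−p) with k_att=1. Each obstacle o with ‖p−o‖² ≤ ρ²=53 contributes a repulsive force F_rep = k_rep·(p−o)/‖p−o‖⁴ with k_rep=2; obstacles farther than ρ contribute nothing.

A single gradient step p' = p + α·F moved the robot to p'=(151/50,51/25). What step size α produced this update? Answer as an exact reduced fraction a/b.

F_att = 1·(g−p) = 1·(12,12) = (12.0000,12.0000)
o1: d²=180 > ρ²=53 → inactive
o2: d²=85 > ρ²=53 → inactive
o3: d²=5 ≤ ρ²=53; F_rep = 2·(1,2)/5² = (0.0800,0.1600)
F = F_att + ΣF_rep = (12.0800,12.1600)
Δp = p'−p = (3.0200,3.0400); α = Δx/Fx = (151/50) / (302/25) = 1/4
check: Δy/Fy = (76/25) / (304/25) = 1/4 ✓

α = 1/4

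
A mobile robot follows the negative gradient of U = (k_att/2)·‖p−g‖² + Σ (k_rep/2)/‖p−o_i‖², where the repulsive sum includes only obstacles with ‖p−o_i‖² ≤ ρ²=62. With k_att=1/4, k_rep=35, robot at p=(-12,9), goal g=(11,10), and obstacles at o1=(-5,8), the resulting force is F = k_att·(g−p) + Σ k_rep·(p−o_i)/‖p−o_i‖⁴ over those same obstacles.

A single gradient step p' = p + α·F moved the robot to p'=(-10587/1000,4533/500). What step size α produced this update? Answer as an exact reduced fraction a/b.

F_att = 1/4·(g−p) = 1/4·(23,1) = (5.7500,0.2500)
o1: d²=50 ≤ ρ²=62; F_rep = 35·(-7,1)/50² = (-0.0980,0.0140)
F = F_att + ΣF_rep = (5.6520,0.2640)
Δp = p'−p = (1.4130,0.0660); α = Δx/Fx = (1413/1000) / (1413/250) = 1/4
check: Δy/Fy = (33/500) / (33/125) = 1/4 ✓

α = 1/4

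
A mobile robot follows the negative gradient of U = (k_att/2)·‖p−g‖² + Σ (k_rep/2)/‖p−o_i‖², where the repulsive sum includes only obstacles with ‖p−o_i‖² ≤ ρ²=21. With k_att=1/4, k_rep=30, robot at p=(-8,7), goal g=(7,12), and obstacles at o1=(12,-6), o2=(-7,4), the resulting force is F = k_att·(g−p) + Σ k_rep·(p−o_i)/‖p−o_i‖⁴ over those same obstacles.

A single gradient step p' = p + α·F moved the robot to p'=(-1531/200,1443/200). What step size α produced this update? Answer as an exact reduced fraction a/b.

α = 1/10

F_att = 1/4·(g−p) = 1/4·(15,5) = (3.7500,1.2500)
o1: d²=569 > ρ²=21 → inactive
o2: d²=10 ≤ ρ²=21; F_rep = 30·(-1,3)/10² = (-0.3000,0.9000)
F = F_att + ΣF_rep = (3.4500,2.1500)
Δp = p'−p = (0.3450,0.2150); α = Δx/Fx = (69/200) / (69/20) = 1/10
check: Δy/Fy = (43/200) / (43/20) = 1/10 ✓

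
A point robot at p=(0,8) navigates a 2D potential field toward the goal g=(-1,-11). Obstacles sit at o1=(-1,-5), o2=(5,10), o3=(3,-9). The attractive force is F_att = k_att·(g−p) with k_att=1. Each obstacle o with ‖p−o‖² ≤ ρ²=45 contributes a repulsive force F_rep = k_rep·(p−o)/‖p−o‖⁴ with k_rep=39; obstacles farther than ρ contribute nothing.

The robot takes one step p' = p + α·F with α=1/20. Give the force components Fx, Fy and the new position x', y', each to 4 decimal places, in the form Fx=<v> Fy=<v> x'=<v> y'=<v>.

F_att = 1·(g−p) = 1·(-1,-19) = (-1.0000,-19.0000)
o1: d²=170 > ρ²=45 → inactive
o2: d²=29 ≤ ρ²=45; F_rep = 39·(-5,-2)/29² = (-0.2319,-0.0927)
o3: d²=298 > ρ²=45 → inactive
F = F_att + ΣF_rep = (-1.2319,-19.0927)
p' = p + 1/20·F = (-0.0616,7.0454)

Fx=-1.2319 Fy=-19.0927 x'=-0.0616 y'=7.0454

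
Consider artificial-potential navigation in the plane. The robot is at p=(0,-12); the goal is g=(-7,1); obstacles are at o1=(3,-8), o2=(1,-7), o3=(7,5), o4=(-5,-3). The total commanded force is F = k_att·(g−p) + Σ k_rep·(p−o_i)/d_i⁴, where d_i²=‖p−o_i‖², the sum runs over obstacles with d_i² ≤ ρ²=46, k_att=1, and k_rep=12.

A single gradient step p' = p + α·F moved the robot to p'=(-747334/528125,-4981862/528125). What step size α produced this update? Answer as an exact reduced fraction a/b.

α = 1/5

F_att = 1·(g−p) = 1·(-7,13) = (-7.0000,13.0000)
o1: d²=25 ≤ ρ²=46; F_rep = 12·(-3,-4)/25² = (-0.0576,-0.0768)
o2: d²=26 ≤ ρ²=46; F_rep = 12·(-1,-5)/26² = (-0.0178,-0.0888)
o3: d²=338 > ρ²=46 → inactive
o4: d²=106 > ρ²=46 → inactive
F = F_att + ΣF_rep = (-7.0754,12.8344)
Δp = p'−p = (-1.4151,2.5669); α = Δx/Fx = (-747334/528125) / (-747334/105625) = 1/5
check: Δy/Fy = (1355638/528125) / (1355638/105625) = 1/5 ✓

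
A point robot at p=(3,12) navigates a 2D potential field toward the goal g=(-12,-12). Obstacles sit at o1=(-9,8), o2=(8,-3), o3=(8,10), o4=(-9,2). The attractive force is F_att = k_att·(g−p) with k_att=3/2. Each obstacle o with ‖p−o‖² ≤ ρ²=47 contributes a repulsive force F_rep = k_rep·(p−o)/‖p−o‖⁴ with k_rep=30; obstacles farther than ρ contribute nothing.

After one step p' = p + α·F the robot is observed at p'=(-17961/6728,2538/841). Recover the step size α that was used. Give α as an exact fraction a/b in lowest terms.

F_att = 3/2·(g−p) = 3/2·(-15,-24) = (-22.5000,-36.0000)
o1: d²=160 > ρ²=47 → inactive
o2: d²=250 > ρ²=47 → inactive
o3: d²=29 ≤ ρ²=47; F_rep = 30·(-5,2)/29² = (-0.1784,0.0713)
o4: d²=244 > ρ²=47 → inactive
F = F_att + ΣF_rep = (-22.6784,-35.9287)
Δp = p'−p = (-5.6696,-8.9822); α = Δx/Fx = (-38145/6728) / (-38145/1682) = 1/4
check: Δy/Fy = (-7554/841) / (-30216/841) = 1/4 ✓

α = 1/4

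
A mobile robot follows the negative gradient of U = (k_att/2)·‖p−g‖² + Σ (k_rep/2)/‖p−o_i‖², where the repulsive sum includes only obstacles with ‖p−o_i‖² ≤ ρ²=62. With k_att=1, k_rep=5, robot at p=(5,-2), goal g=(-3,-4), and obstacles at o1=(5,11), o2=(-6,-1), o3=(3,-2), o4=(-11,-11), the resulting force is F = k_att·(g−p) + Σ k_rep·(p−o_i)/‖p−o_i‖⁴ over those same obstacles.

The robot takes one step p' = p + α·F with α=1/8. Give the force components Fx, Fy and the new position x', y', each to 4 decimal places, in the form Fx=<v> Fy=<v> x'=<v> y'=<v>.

F_att = 1·(g−p) = 1·(-8,-2) = (-8.0000,-2.0000)
o1: d²=169 > ρ²=62 → inactive
o2: d²=122 > ρ²=62 → inactive
o3: d²=4 ≤ ρ²=62; F_rep = 5·(2,0)/4² = (0.6250,0.0000)
o4: d²=337 > ρ²=62 → inactive
F = F_att + ΣF_rep = (-7.3750,-2.0000)
p' = p + 1/8·F = (4.0781,-2.2500)

Fx=-7.3750 Fy=-2.0000 x'=4.0781 y'=-2.2500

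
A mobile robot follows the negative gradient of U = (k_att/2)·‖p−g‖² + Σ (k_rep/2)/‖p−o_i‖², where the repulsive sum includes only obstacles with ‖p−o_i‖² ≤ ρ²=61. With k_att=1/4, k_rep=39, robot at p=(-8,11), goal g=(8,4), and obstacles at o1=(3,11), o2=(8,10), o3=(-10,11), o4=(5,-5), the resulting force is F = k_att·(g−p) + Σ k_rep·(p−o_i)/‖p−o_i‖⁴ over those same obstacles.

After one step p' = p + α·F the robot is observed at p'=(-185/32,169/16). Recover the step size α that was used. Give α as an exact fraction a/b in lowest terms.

α = 1/4

F_att = 1/4·(g−p) = 1/4·(16,-7) = (4.0000,-1.7500)
o1: d²=121 > ρ²=61 → inactive
o2: d²=257 > ρ²=61 → inactive
o3: d²=4 ≤ ρ²=61; F_rep = 39·(2,0)/4² = (4.8750,0.0000)
o4: d²=425 > ρ²=61 → inactive
F = F_att + ΣF_rep = (8.8750,-1.7500)
Δp = p'−p = (2.2188,-0.4375); α = Δx/Fx = (71/32) / (71/8) = 1/4
check: Δy/Fy = (-7/16) / (-7/4) = 1/4 ✓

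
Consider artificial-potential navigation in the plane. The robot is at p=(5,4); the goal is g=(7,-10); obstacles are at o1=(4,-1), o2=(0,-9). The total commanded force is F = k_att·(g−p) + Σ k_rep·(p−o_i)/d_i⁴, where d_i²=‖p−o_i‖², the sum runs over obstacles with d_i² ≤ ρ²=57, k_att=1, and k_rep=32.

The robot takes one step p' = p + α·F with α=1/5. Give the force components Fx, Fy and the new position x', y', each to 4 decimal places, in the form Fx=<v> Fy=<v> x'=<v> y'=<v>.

F_att = 1·(g−p) = 1·(2,-14) = (2.0000,-14.0000)
o1: d²=26 ≤ ρ²=57; F_rep = 32·(1,5)/26² = (0.0473,0.2367)
o2: d²=194 > ρ²=57 → inactive
F = F_att + ΣF_rep = (2.0473,-13.7633)
p' = p + 1/5·F = (5.4095,1.2473)

Fx=2.0473 Fy=-13.7633 x'=5.4095 y'=1.2473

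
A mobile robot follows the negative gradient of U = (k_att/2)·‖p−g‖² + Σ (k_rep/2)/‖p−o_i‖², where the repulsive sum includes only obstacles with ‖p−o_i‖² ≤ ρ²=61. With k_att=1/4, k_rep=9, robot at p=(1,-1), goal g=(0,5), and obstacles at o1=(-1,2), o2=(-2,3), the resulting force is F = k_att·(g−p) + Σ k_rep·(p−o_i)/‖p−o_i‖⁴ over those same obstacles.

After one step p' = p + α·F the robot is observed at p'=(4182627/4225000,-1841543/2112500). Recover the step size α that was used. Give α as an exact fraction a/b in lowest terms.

α = 1/10

F_att = 1/4·(g−p) = 1/4·(-1,6) = (-0.2500,1.5000)
o1: d²=13 ≤ ρ²=61; F_rep = 9·(2,-3)/13² = (0.1065,-0.1598)
o2: d²=25 ≤ ρ²=61; F_rep = 9·(3,-4)/25² = (0.0432,-0.0576)
F = F_att + ΣF_rep = (-0.1003,1.2826)
Δp = p'−p = (-0.0100,0.1283); α = Δx/Fx = (-42373/4225000) / (-42373/422500) = 1/10
check: Δy/Fy = (270957/2112500) / (270957/211250) = 1/10 ✓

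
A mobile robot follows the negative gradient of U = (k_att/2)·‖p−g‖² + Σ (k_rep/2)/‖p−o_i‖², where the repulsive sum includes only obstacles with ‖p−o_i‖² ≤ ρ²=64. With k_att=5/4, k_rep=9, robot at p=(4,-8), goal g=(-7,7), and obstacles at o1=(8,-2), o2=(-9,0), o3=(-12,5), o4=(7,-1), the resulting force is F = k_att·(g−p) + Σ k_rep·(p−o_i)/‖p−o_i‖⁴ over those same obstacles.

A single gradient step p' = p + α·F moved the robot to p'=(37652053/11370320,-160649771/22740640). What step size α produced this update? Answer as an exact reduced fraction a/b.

F_att = 5/4·(g−p) = 5/4·(-11,15) = (-13.7500,18.7500)
o1: d²=52 ≤ ρ²=64; F_rep = 9·(-4,-6)/52² = (-0.0133,-0.0200)
o2: d²=233 > ρ²=64 → inactive
o3: d²=425 > ρ²=64 → inactive
o4: d²=58 ≤ ρ²=64; F_rep = 9·(-3,-7)/58² = (-0.0080,-0.0187)
F = F_att + ΣF_rep = (-13.7713,18.7113)
Δp = p'−p = (-0.6886,0.9356); α = Δx/Fx = (-7829227/11370320) / (-7829227/568516) = 1/20
check: Δy/Fy = (21275349/22740640) / (21275349/1137032) = 1/20 ✓

α = 1/20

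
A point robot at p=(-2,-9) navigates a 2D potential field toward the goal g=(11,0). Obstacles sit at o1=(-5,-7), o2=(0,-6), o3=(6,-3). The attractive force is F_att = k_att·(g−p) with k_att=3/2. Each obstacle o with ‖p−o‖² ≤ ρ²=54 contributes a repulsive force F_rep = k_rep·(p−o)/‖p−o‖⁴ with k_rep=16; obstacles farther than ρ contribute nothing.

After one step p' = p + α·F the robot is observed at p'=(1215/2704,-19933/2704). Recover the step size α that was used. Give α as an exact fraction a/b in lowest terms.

F_att = 3/2·(g−p) = 3/2·(13,9) = (19.5000,13.5000)
o1: d²=13 ≤ ρ²=54; F_rep = 16·(3,-2)/13² = (0.2840,-0.1893)
o2: d²=13 ≤ ρ²=54; F_rep = 16·(-2,-3)/13² = (-0.1893,-0.2840)
o3: d²=100 > ρ²=54 → inactive
F = F_att + ΣF_rep = (19.5947,13.0266)
Δp = p'−p = (2.4493,1.6283); α = Δx/Fx = (6623/2704) / (6623/338) = 1/8
check: Δy/Fy = (4403/2704) / (4403/338) = 1/8 ✓

α = 1/8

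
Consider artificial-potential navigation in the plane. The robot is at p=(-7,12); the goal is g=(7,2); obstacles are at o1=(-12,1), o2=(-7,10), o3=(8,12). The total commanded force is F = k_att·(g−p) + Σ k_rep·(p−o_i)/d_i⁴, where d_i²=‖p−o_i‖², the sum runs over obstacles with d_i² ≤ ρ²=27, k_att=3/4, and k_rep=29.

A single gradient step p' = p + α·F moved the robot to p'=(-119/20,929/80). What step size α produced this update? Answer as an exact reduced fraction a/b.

F_att = 3/4·(g−p) = 3/4·(14,-10) = (10.5000,-7.5000)
o1: d²=146 > ρ²=27 → inactive
o2: d²=4 ≤ ρ²=27; F_rep = 29·(0,2)/4² = (0.0000,3.6250)
o3: d²=225 > ρ²=27 → inactive
F = F_att + ΣF_rep = (10.5000,-3.8750)
Δp = p'−p = (1.0500,-0.3875); α = Δx/Fx = (21/20) / (21/2) = 1/10
check: Δy/Fy = (-31/80) / (-31/8) = 1/10 ✓

α = 1/10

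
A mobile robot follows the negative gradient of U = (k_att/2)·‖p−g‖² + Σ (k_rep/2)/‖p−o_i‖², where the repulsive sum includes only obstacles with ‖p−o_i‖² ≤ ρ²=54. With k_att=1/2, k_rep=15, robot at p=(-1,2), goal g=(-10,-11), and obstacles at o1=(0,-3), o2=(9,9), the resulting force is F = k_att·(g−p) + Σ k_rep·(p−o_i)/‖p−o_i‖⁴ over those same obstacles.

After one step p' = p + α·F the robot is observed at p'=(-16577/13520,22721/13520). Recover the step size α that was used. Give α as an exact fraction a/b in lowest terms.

F_att = 1/2·(g−p) = 1/2·(-9,-13) = (-4.5000,-6.5000)
o1: d²=26 ≤ ρ²=54; F_rep = 15·(-1,5)/26² = (-0.0222,0.1109)
o2: d²=149 > ρ²=54 → inactive
F = F_att + ΣF_rep = (-4.5222,-6.3891)
Δp = p'−p = (-0.2261,-0.3195); α = Δx/Fx = (-3057/13520) / (-3057/676) = 1/20
check: Δy/Fy = (-4319/13520) / (-4319/676) = 1/20 ✓

α = 1/20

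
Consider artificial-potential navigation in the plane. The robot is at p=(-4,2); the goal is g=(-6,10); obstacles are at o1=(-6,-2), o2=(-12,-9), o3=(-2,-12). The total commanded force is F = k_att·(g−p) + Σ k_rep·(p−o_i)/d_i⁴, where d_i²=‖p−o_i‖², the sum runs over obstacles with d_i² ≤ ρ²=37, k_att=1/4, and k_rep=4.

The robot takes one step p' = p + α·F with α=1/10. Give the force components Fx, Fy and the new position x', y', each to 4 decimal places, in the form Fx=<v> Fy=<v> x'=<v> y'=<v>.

F_att = 1/4·(g−p) = 1/4·(-2,8) = (-0.5000,2.0000)
o1: d²=20 ≤ ρ²=37; F_rep = 4·(2,4)/20² = (0.0200,0.0400)
o2: d²=185 > ρ²=37 → inactive
o3: d²=200 > ρ²=37 → inactive
F = F_att + ΣF_rep = (-0.4800,2.0400)
p' = p + 1/10·F = (-4.0480,2.2040)

Fx=-0.4800 Fy=2.0400 x'=-4.0480 y'=2.2040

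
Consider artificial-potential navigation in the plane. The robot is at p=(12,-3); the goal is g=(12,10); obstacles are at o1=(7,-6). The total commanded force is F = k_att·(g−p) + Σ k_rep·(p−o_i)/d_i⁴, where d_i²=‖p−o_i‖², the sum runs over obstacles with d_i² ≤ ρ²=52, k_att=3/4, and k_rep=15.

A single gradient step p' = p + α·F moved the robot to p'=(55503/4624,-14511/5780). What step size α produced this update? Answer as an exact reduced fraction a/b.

F_att = 3/4·(g−p) = 3/4·(0,13) = (0.0000,9.7500)
o1: d²=34 ≤ ρ²=52; F_rep = 15·(5,3)/34² = (0.0649,0.0389)
F = F_att + ΣF_rep = (0.0649,9.7889)
Δp = p'−p = (0.0032,0.4894); α = Δx/Fx = (15/4624) / (75/1156) = 1/20
check: Δy/Fy = (2829/5780) / (2829/289) = 1/20 ✓

α = 1/20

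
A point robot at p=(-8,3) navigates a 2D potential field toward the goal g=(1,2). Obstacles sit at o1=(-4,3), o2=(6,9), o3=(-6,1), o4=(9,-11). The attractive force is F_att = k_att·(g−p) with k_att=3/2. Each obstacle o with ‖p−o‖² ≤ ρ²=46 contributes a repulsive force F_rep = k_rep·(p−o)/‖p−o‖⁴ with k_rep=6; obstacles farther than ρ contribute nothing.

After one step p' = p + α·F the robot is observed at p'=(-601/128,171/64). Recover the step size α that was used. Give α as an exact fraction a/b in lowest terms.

F_att = 3/2·(g−p) = 3/2·(9,-1) = (13.5000,-1.5000)
o1: d²=16 ≤ ρ²=46; F_rep = 6·(-4,0)/16² = (-0.0938,0.0000)
o2: d²=232 > ρ²=46 → inactive
o3: d²=8 ≤ ρ²=46; F_rep = 6·(-2,2)/8² = (-0.1875,0.1875)
o4: d²=485 > ρ²=46 → inactive
F = F_att + ΣF_rep = (13.2188,-1.3125)
Δp = p'−p = (3.3047,-0.3281); α = Δx/Fx = (423/128) / (423/32) = 1/4
check: Δy/Fy = (-21/64) / (-21/16) = 1/4 ✓

α = 1/4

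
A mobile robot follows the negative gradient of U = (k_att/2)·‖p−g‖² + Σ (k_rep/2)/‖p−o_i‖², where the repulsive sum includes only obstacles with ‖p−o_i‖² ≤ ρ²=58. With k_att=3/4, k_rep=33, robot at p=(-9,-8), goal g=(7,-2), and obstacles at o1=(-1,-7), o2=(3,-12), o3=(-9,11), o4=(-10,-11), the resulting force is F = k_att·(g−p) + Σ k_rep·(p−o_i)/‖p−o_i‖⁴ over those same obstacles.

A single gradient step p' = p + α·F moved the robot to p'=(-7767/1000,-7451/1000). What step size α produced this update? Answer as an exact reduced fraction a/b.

F_att = 3/4·(g−p) = 3/4·(16,6) = (12.0000,4.5000)
o1: d²=65 > ρ²=58 → inactive
o2: d²=160 > ρ²=58 → inactive
o3: d²=361 > ρ²=58 → inactive
o4: d²=10 ≤ ρ²=58; F_rep = 33·(1,3)/10² = (0.3300,0.9900)
F = F_att + ΣF_rep = (12.3300,5.4900)
Δp = p'−p = (1.2330,0.5490); α = Δx/Fx = (1233/1000) / (1233/100) = 1/10
check: Δy/Fy = (549/1000) / (549/100) = 1/10 ✓

α = 1/10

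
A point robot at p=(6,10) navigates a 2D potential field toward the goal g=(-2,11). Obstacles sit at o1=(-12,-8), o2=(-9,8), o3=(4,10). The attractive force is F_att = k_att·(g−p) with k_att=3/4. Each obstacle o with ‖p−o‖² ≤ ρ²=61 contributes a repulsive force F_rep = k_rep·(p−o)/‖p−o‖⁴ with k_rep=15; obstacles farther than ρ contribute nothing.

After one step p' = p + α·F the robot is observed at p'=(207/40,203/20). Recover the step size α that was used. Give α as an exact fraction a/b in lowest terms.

F_att = 3/4·(g−p) = 3/4·(-8,1) = (-6.0000,0.7500)
o1: d²=648 > ρ²=61 → inactive
o2: d²=229 > ρ²=61 → inactive
o3: d²=4 ≤ ρ²=61; F_rep = 15·(2,0)/4² = (1.8750,0.0000)
F = F_att + ΣF_rep = (-4.1250,0.7500)
Δp = p'−p = (-0.8250,0.1500); α = Δx/Fx = (-33/40) / (-33/8) = 1/5
check: Δy/Fy = (3/20) / (3/4) = 1/5 ✓

α = 1/5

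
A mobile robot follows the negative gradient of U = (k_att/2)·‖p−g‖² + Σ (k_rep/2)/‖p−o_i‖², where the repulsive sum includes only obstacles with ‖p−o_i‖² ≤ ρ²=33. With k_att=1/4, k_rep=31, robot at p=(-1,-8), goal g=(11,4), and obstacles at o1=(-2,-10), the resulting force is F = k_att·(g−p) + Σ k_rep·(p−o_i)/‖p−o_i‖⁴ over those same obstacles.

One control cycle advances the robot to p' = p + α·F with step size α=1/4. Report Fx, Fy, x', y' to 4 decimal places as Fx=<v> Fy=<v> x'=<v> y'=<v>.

Fx=4.2400 Fy=5.4800 x'=0.0600 y'=-6.6300

F_att = 1/4·(g−p) = 1/4·(12,12) = (3.0000,3.0000)
o1: d²=5 ≤ ρ²=33; F_rep = 31·(1,2)/5² = (1.2400,2.4800)
F = F_att + ΣF_rep = (4.2400,5.4800)
p' = p + 1/4·F = (0.0600,-6.6300)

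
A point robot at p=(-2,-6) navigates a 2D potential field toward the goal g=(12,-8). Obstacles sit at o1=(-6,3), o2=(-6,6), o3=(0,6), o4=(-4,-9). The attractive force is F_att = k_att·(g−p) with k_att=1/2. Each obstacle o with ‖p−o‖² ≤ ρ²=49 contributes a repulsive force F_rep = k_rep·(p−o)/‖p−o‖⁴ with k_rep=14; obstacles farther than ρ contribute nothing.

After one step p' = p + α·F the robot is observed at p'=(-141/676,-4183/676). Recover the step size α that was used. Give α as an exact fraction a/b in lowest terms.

F_att = 1/2·(g−p) = 1/2·(14,-2) = (7.0000,-1.0000)
o1: d²=97 > ρ²=49 → inactive
o2: d²=160 > ρ²=49 → inactive
o3: d²=148 > ρ²=49 → inactive
o4: d²=13 ≤ ρ²=49; F_rep = 14·(2,3)/13² = (0.1657,0.2485)
F = F_att + ΣF_rep = (7.1657,-0.7515)
Δp = p'−p = (1.7914,-0.1879); α = Δx/Fx = (1211/676) / (1211/169) = 1/4
check: Δy/Fy = (-127/676) / (-127/169) = 1/4 ✓

α = 1/4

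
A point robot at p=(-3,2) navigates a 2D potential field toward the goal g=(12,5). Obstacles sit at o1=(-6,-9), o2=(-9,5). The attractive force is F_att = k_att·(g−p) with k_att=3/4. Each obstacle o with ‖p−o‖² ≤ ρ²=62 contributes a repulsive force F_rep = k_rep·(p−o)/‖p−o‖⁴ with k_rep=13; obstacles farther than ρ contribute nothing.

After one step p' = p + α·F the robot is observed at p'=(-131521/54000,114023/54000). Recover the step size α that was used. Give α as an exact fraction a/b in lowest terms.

α = 1/20

F_att = 3/4·(g−p) = 3/4·(15,3) = (11.2500,2.2500)
o1: d²=130 > ρ²=62 → inactive
o2: d²=45 ≤ ρ²=62; F_rep = 13·(6,-3)/45² = (0.0385,-0.0193)
F = F_att + ΣF_rep = (11.2885,2.2307)
Δp = p'−p = (0.5644,0.1115); α = Δx/Fx = (30479/54000) / (30479/2700) = 1/20
check: Δy/Fy = (6023/54000) / (6023/2700) = 1/20 ✓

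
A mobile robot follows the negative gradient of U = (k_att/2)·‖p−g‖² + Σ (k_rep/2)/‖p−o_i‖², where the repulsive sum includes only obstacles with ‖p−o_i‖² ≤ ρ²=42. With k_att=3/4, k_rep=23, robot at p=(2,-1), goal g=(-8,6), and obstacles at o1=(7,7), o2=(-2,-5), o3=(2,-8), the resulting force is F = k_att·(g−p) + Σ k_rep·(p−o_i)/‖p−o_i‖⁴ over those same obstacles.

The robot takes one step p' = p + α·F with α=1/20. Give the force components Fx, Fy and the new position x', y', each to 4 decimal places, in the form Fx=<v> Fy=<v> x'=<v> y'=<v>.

F_att = 3/4·(g−p) = 3/4·(-10,7) = (-7.5000,5.2500)
o1: d²=89 > ρ²=42 → inactive
o2: d²=32 ≤ ρ²=42; F_rep = 23·(4,4)/32² = (0.0898,0.0898)
o3: d²=49 > ρ²=42 → inactive
F = F_att + ΣF_rep = (-7.4102,5.3398)
p' = p + 1/20·F = (1.6295,-0.7330)

Fx=-7.4102 Fy=5.3398 x'=1.6295 y'=-0.7330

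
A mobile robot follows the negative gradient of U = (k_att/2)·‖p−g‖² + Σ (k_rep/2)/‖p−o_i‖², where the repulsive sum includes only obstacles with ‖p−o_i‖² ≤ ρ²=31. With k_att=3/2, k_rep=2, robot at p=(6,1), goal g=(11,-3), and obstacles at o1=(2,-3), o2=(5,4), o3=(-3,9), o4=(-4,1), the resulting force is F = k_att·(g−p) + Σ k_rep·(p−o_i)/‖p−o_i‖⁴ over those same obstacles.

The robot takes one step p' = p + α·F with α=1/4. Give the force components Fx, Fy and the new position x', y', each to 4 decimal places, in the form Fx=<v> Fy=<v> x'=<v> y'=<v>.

Fx=7.5200 Fy=-6.0600 x'=7.8800 y'=-0.5150

F_att = 3/2·(g−p) = 3/2·(5,-4) = (7.5000,-6.0000)
o1: d²=32 > ρ²=31 → inactive
o2: d²=10 ≤ ρ²=31; F_rep = 2·(1,-3)/10² = (0.0200,-0.0600)
o3: d²=145 > ρ²=31 → inactive
o4: d²=100 > ρ²=31 → inactive
F = F_att + ΣF_rep = (7.5200,-6.0600)
p' = p + 1/4·F = (7.8800,-0.5150)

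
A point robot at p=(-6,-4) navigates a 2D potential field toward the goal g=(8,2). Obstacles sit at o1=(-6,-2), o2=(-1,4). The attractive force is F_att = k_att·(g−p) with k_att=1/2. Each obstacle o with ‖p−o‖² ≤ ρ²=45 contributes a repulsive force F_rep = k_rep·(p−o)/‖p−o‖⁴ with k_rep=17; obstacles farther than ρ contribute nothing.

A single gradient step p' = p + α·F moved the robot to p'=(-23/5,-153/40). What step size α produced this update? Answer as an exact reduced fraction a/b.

F_att = 1/2·(g−p) = 1/2·(14,6) = (7.0000,3.0000)
o1: d²=4 ≤ ρ²=45; F_rep = 17·(0,-2)/4² = (0.0000,-2.1250)
o2: d²=89 > ρ²=45 → inactive
F = F_att + ΣF_rep = (7.0000,0.8750)
Δp = p'−p = (1.4000,0.1750); α = Δx/Fx = (7/5) / (7) = 1/5
check: Δy/Fy = (7/40) / (7/8) = 1/5 ✓

α = 1/5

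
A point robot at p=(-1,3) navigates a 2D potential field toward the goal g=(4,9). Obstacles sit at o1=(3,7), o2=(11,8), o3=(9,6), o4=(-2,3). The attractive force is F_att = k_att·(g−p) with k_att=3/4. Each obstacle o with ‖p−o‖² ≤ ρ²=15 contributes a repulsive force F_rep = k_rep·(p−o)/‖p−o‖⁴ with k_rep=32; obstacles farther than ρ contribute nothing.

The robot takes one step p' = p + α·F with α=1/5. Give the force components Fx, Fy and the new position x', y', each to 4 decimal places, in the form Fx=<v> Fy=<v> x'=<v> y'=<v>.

F_att = 3/4·(g−p) = 3/4·(5,6) = (3.7500,4.5000)
o1: d²=32 > ρ²=15 → inactive
o2: d²=169 > ρ²=15 → inactive
o3: d²=109 > ρ²=15 → inactive
o4: d²=1 ≤ ρ²=15; F_rep = 32·(1,0)/1² = (32.0000,0.0000)
F = F_att + ΣF_rep = (35.7500,4.5000)
p' = p + 1/5·F = (6.1500,3.9000)

Fx=35.7500 Fy=4.5000 x'=6.1500 y'=3.9000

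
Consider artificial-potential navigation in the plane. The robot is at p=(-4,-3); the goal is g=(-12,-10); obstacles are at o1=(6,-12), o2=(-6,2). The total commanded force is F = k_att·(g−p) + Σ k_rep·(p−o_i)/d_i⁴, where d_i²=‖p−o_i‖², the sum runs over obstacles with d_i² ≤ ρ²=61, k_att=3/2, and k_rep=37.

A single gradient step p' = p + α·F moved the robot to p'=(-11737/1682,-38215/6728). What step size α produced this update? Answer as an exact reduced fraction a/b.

F_att = 3/2·(g−p) = 3/2·(-8,-7) = (-12.0000,-10.5000)
o1: d²=181 > ρ²=61 → inactive
o2: d²=29 ≤ ρ²=61; F_rep = 37·(2,-5)/29² = (0.0880,-0.2200)
F = F_att + ΣF_rep = (-11.9120,-10.7200)
Δp = p'−p = (-2.9780,-2.6800); α = Δx/Fx = (-5009/1682) / (-10018/841) = 1/4
check: Δy/Fy = (-18031/6728) / (-18031/1682) = 1/4 ✓

α = 1/4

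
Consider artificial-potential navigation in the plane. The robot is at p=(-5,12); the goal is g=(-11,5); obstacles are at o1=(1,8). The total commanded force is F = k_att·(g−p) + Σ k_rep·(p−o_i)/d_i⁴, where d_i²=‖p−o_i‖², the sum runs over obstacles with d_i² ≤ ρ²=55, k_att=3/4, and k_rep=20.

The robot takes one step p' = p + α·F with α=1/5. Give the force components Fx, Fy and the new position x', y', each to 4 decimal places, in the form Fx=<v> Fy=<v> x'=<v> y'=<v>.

F_att = 3/4·(g−p) = 3/4·(-6,-7) = (-4.5000,-5.2500)
o1: d²=52 ≤ ρ²=55; F_rep = 20·(-6,4)/52² = (-0.0444,0.0296)
F = F_att + ΣF_rep = (-4.5444,-5.2204)
p' = p + 1/5·F = (-5.9089,10.9559)

Fx=-4.5444 Fy=-5.2204 x'=-5.9089 y'=10.9559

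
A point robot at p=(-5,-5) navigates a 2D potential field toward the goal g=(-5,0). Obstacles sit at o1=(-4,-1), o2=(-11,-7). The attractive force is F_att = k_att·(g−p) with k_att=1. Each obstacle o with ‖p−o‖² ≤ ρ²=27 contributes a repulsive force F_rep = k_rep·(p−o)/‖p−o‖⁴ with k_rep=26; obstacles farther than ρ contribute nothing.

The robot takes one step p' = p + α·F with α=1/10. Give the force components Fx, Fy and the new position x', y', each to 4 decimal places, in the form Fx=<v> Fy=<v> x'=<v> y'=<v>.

F_att = 1·(g−p) = 1·(0,5) = (0.0000,5.0000)
o1: d²=17 ≤ ρ²=27; F_rep = 26·(-1,-4)/17² = (-0.0900,-0.3599)
o2: d²=40 > ρ²=27 → inactive
F = F_att + ΣF_rep = (-0.0900,4.6401)
p' = p + 1/10·F = (-5.0090,-4.5360)

Fx=-0.0900 Fy=4.6401 x'=-5.0090 y'=-4.5360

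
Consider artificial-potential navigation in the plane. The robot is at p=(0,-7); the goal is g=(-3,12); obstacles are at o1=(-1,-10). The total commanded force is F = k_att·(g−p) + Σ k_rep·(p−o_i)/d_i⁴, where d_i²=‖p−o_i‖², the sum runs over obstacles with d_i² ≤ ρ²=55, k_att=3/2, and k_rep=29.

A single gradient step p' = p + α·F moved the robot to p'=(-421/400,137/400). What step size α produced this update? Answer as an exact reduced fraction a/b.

α = 1/4

F_att = 3/2·(g−p) = 3/2·(-3,19) = (-4.5000,28.5000)
o1: d²=10 ≤ ρ²=55; F_rep = 29·(1,3)/10² = (0.2900,0.8700)
F = F_att + ΣF_rep = (-4.2100,29.3700)
Δp = p'−p = (-1.0525,7.3425); α = Δx/Fx = (-421/400) / (-421/100) = 1/4
check: Δy/Fy = (2937/400) / (2937/100) = 1/4 ✓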